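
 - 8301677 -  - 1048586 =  - 7253091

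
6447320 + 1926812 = 8374132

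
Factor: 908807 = 908807^1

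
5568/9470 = 2784/4735 = 0.59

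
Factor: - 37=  - 37^1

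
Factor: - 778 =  - 2^1*389^1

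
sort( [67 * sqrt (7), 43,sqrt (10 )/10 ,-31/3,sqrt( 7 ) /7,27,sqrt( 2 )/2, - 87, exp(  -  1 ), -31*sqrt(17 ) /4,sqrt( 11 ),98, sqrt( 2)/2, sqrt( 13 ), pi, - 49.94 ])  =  [-87, - 49.94, - 31*sqrt (17) /4, - 31/3,sqrt(10)/10,exp( - 1 ),sqrt( 7 )/7, sqrt(2)/2, sqrt( 2) /2,pi, sqrt ( 11 ),sqrt (13 ),27,43,98, 67*sqrt( 7 ) ]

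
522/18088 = 261/9044=   0.03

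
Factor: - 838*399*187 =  - 62525694 = - 2^1*3^1*7^1*11^1*17^1*19^1*419^1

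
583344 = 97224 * 6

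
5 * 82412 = 412060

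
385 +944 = 1329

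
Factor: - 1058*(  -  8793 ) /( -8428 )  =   - 2^( - 1 ) * 3^2*7^( - 2)*23^2*43^(  -  1)*977^1 = - 4651497/4214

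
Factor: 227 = 227^1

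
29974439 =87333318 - 57358879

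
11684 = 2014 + 9670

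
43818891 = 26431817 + 17387074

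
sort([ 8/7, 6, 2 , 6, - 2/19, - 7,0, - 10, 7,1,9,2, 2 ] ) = [ - 10, - 7, - 2/19, 0,  1 , 8/7,2, 2,2,6,6,  7,9] 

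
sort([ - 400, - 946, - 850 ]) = [ - 946, - 850, - 400 ] 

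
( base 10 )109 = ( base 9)131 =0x6d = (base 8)155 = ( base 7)214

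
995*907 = 902465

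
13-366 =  - 353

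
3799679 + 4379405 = 8179084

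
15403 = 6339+9064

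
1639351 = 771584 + 867767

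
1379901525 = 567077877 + 812823648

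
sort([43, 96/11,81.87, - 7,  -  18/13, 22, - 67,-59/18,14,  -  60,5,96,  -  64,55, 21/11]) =[ - 67,- 64, - 60,  -  7, - 59/18, - 18/13 , 21/11,5,96/11,  14,22, 43,55,  81.87, 96 ]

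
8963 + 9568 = 18531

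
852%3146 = 852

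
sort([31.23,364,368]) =[31.23,364, 368 ] 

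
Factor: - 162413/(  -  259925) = 5^( - 2 )*37^( - 1 )*281^( - 1)*162413^1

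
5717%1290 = 557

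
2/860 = 1/430 = 0.00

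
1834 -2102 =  - 268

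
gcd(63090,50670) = 90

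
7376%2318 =422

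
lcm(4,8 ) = 8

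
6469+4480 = 10949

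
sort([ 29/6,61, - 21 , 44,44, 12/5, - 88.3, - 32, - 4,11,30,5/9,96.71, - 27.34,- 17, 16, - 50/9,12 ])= [ - 88.3, - 32,- 27.34,  -  21,-17,  -  50/9, - 4,5/9,12/5,29/6,11, 12,16,30 , 44,44, 61,96.71] 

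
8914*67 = 597238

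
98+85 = 183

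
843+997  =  1840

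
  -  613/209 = -3 + 14/209 = -2.93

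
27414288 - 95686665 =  - 68272377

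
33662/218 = 154 +45/109 = 154.41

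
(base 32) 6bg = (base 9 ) 8835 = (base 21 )eg2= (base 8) 14560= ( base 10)6512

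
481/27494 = 481/27494 = 0.02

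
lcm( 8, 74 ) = 296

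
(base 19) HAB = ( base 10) 6338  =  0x18c2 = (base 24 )B02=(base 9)8622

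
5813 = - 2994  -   - 8807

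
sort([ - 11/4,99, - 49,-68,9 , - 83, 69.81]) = [-83, -68, - 49, - 11/4, 9, 69.81,99]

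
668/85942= 334/42971 = 0.01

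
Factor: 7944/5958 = 4/3 = 2^2*3^(-1)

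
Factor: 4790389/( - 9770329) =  - 4790389^1*9770329^ ( -1)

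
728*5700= 4149600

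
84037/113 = 743 + 78/113 = 743.69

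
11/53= 11/53 = 0.21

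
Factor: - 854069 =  - 19^1*79^1 * 569^1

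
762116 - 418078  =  344038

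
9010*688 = 6198880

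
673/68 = 9 +61/68 = 9.90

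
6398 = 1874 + 4524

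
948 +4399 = 5347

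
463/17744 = 463/17744= 0.03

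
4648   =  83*56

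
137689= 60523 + 77166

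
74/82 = 37/41=   0.90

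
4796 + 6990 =11786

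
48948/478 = 102 + 96/239 = 102.40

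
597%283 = 31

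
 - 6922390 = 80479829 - 87402219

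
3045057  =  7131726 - 4086669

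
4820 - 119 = 4701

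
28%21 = 7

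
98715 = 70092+28623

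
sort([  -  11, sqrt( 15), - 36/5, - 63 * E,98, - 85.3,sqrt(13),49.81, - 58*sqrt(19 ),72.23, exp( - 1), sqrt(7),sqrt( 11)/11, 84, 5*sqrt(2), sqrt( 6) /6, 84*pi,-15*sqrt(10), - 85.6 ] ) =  [ -58*sqrt(19),-63*E, - 85.6,- 85.3, - 15*sqrt( 10),-11, - 36/5 , sqrt( 11)/11, exp( - 1), sqrt(6)/6, sqrt(7), sqrt(13), sqrt(15),5*sqrt(2), 49.81,  72.23, 84,98, 84*pi] 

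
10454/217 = 48 + 38/217 =48.18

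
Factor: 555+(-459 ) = 96 = 2^5*3^1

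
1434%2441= 1434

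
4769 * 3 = 14307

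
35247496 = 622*56668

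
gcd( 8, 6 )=2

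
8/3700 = 2/925 = 0.00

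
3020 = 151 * 20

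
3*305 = 915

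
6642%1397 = 1054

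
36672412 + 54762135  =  91434547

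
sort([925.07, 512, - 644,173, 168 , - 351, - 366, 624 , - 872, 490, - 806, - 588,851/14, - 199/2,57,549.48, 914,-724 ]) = [ - 872, - 806, - 724, - 644, - 588, - 366,-351, - 199/2, 57,851/14, 168,173, 490 , 512,549.48, 624, 914, 925.07 ] 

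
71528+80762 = 152290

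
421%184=53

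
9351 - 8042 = 1309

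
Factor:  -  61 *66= -4026= -  2^1*3^1*11^1*61^1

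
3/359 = 3/359 = 0.01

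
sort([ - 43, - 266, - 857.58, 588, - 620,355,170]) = [ - 857.58, - 620, - 266, - 43,170,355 , 588]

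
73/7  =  10 + 3/7 = 10.43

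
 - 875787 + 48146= - 827641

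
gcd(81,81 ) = 81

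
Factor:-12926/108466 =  - 23^1*193^(-1) = -23/193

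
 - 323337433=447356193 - 770693626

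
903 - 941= - 38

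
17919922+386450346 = 404370268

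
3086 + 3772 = 6858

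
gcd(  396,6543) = 9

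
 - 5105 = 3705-8810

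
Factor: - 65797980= - 2^2*3^1*5^1*59^1*18587^1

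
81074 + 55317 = 136391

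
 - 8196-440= - 8636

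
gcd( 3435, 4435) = 5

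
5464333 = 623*8771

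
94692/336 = 281+ 23/28 = 281.82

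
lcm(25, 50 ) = 50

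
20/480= 1/24= 0.04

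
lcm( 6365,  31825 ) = 31825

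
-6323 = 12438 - 18761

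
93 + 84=177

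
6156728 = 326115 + 5830613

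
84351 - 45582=38769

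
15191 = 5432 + 9759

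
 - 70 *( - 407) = 28490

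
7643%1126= 887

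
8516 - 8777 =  - 261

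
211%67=10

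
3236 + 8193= 11429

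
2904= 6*484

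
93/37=2 + 19/37 = 2.51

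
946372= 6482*146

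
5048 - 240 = 4808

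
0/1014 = 0 = 0.00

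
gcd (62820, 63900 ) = 180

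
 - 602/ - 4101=602/4101 = 0.15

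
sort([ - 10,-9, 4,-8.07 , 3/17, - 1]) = [-10,-9, - 8.07,  -  1,3/17, 4]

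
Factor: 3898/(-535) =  - 2^1* 5^(  -  1 )*107^ ( - 1)*1949^1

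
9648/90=536/5 = 107.20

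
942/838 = 1  +  52/419 = 1.12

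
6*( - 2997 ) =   -  17982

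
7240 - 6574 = 666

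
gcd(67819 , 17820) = 1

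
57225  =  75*763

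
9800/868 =350/31 = 11.29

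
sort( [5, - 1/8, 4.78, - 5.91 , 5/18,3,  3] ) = [ -5.91, - 1/8,5/18, 3, 3,4.78,5]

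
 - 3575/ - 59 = 60 + 35/59=60.59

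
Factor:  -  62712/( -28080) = 2^( -1)*3^( - 1)*5^( - 1)*67^1 = 67/30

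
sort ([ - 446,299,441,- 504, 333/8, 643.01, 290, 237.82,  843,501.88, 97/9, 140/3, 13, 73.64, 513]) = [ - 504,- 446, 97/9, 13, 333/8, 140/3, 73.64, 237.82, 290, 299,441 , 501.88, 513 , 643.01,843] 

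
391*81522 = 31875102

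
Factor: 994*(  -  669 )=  - 664986 = -2^1*3^1*7^1*71^1*223^1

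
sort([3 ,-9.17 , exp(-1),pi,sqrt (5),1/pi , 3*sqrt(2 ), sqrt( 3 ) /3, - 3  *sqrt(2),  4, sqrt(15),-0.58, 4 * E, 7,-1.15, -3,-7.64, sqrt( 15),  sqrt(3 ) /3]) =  [ - 9.17,-7.64,-3* sqrt(2 ), - 3, - 1.15, - 0.58,1/pi , exp(-1), sqrt(3 )/3, sqrt(3) /3, sqrt( 5 ),3 , pi , sqrt(15 ),sqrt( 15), 4, 3*sqrt(2) , 7,4*E]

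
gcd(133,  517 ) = 1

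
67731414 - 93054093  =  - 25322679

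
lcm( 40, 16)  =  80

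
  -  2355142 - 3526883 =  - 5882025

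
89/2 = 89/2  =  44.50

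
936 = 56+880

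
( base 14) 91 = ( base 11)106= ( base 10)127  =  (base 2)1111111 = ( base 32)3V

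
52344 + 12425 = 64769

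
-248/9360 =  - 31/1170= -  0.03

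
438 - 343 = 95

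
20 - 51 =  - 31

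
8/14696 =1/1837= 0.00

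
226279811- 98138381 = 128141430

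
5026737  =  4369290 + 657447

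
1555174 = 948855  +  606319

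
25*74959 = 1873975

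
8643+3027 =11670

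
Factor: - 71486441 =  - 13^1*223^1*24659^1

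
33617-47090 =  - 13473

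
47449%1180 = 249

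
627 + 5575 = 6202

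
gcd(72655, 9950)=5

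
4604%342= 158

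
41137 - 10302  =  30835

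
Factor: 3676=2^2*919^1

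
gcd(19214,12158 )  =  2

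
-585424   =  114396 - 699820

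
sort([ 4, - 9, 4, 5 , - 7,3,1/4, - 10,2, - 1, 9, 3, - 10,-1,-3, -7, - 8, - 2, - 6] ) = [ - 10, - 10, - 9, - 8, - 7, - 7, - 6, - 3,  -  2, - 1, - 1,1/4,2,3,3,4, 4, 5, 9 ] 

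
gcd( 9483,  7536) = 3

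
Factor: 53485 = 5^1 * 19^1*563^1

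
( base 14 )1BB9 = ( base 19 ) e09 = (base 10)5063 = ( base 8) 11707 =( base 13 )23c6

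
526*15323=8059898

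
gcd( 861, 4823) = 7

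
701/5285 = 701/5285= 0.13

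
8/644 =2/161 = 0.01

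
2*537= 1074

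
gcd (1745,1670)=5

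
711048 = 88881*8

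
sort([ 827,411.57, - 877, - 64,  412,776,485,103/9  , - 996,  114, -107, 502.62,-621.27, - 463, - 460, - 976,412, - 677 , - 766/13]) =[-996, - 976, - 877, - 677 , - 621.27, - 463, - 460, - 107,- 64, - 766/13 , 103/9, 114,411.57,  412, 412,  485,502.62 , 776, 827 ] 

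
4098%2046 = 6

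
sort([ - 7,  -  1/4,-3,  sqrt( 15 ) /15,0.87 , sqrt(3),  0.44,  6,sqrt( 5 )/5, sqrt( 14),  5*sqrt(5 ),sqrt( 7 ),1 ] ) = [ - 7, - 3  , - 1/4,sqrt(15)/15,0.44, sqrt( 5 )/5,0.87,1, sqrt( 3),sqrt( 7), sqrt(14 ),6,5*sqrt( 5)] 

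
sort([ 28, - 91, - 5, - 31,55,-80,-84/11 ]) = [ - 91,-80,-31,- 84/11, - 5, 28, 55]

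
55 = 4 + 51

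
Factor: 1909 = 23^1*83^1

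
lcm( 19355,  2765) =19355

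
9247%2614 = 1405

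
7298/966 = 7+268/483  =  7.55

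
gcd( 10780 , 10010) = 770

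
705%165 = 45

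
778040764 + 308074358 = 1086115122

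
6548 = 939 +5609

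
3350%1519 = 312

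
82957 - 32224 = 50733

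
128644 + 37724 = 166368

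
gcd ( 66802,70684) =2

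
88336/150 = 44168/75  =  588.91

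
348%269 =79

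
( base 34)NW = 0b1100101110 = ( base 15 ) 394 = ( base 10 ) 814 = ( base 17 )2df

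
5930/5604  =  1 + 163/2802 = 1.06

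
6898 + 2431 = 9329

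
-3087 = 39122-42209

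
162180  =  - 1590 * ( - 102)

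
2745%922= 901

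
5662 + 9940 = 15602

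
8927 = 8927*1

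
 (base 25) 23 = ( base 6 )125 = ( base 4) 311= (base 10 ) 53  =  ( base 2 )110101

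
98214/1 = 98214 = 98214.00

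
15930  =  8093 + 7837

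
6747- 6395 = 352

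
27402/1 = 27402 = 27402.00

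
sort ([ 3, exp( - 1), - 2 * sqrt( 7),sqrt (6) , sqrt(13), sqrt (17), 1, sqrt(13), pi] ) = [ - 2*sqrt(7), exp( -1), 1, sqrt(6),3, pi, sqrt( 13), sqrt (13),sqrt ( 17 )] 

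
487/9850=487/9850 = 0.05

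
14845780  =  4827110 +10018670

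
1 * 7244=7244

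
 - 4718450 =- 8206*575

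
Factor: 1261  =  13^1*97^1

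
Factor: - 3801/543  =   - 7^1 =- 7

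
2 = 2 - 0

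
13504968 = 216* 62523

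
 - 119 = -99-20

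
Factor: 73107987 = 3^1*439^1*55511^1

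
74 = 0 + 74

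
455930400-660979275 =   -  205048875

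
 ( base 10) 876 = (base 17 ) 309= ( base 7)2361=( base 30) T6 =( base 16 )36C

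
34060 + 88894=122954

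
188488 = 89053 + 99435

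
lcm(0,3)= 0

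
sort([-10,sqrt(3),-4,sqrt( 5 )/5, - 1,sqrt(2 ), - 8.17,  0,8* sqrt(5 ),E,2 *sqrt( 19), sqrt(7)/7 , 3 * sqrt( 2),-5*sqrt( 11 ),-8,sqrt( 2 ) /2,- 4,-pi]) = [-5*sqrt(11 ), - 10,-8.17, - 8, - 4, - 4,-pi,-1,0  ,  sqrt( 7)/7,sqrt(5 ) /5,sqrt( 2 ) /2,  sqrt(2),sqrt( 3),E, 3*sqrt(2) , 2*sqrt(19 ),8*sqrt( 5) ]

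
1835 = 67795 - 65960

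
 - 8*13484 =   -  107872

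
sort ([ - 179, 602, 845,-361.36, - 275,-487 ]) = [ - 487, - 361.36, - 275 ,-179, 602, 845 ] 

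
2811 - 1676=1135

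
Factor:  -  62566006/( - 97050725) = 2^1*5^( - 2 )*229^1*136607^1*3882029^(  -  1)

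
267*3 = 801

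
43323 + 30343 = 73666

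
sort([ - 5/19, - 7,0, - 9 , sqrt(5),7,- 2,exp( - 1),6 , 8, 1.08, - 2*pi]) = [ - 9, - 7 , - 2*pi, - 2, - 5/19, 0 , exp( - 1 ),1.08 , sqrt(  5 ) , 6, 7 , 8]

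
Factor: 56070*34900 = 1956843000 = 2^3*3^2 * 5^3*7^1 * 89^1*349^1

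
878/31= 878/31= 28.32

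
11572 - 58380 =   -  46808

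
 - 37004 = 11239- 48243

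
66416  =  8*8302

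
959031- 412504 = 546527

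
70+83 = 153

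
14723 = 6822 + 7901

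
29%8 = 5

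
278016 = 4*69504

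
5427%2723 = 2704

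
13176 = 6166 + 7010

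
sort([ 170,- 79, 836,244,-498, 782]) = [-498,- 79, 170, 244, 782,836] 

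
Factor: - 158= - 2^1*79^1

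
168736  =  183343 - 14607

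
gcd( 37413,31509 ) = 9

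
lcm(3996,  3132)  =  115884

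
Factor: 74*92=2^3*23^1*37^1 = 6808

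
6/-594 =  - 1/99 = -0.01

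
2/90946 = 1/45473 = 0.00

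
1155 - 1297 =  - 142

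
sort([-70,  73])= [ - 70,73] 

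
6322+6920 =13242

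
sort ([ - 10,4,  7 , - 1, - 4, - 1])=[-10, - 4,-1,- 1,4, 7 ] 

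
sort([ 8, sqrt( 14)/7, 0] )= [0, sqrt( 14)/7, 8] 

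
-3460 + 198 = -3262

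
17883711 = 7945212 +9938499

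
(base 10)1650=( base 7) 4545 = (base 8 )3162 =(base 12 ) b56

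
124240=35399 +88841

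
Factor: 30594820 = 2^2*5^1 * 1529741^1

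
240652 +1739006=1979658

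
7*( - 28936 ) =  - 202552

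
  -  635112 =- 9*70568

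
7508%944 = 900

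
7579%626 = 67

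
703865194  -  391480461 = 312384733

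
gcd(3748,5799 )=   1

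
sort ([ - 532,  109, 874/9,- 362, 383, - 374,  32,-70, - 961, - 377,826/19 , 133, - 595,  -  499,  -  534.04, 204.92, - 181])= [ -961, - 595, - 534.04,  -  532, - 499 , - 377 ,-374, - 362, - 181, - 70,  32,826/19,874/9,109,  133,204.92,383]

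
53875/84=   641+31/84=641.37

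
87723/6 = 14620 +1/2 = 14620.50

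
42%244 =42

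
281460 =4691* 60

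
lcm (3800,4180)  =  41800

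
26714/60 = 445 + 7/30 =445.23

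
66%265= 66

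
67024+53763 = 120787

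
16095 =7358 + 8737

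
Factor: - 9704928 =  -2^5*3^1 *43^1*2351^1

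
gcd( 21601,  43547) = 1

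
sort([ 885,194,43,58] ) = [43, 58,194,885 ] 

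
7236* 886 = 6411096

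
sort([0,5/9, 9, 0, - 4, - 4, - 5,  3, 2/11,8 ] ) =[ - 5, - 4,-4,0,0,  2/11,  5/9,3, 8,9]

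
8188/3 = 8188/3 = 2729.33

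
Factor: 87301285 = 5^1*17460257^1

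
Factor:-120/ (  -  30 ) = 2^2 = 4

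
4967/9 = 4967/9  =  551.89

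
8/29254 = 4/14627 = 0.00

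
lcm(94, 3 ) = 282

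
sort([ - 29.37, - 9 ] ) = [  -  29.37,-9]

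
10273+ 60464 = 70737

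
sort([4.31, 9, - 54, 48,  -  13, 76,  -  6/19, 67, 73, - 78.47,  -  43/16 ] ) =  [-78.47, - 54, -13 , - 43/16 , - 6/19,4.31, 9,48, 67, 73,76] 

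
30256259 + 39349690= 69605949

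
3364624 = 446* 7544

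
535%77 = 73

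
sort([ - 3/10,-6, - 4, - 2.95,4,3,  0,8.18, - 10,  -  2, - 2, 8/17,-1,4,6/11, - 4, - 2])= [ - 10, - 6,  -  4,-4, - 2.95,  -  2, - 2,  -  2,  -  1, - 3/10,0, 8/17,6/11,3, 4,4,8.18 ] 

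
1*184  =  184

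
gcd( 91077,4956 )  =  21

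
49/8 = 49/8  =  6.12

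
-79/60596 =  - 79/60596 = -0.00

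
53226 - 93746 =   -  40520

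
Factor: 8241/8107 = 123/121 = 3^1*11^( - 2 )*41^1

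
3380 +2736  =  6116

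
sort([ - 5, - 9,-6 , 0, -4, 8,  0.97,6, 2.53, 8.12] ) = [-9 ,-6, - 5,-4 , 0, 0.97, 2.53,6,8,8.12] 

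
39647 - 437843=  -  398196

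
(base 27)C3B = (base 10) 8840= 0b10001010001000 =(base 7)34526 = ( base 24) F88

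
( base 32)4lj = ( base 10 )4787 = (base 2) 1001010110011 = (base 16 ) 12B3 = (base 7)16646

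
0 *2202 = 0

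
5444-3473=1971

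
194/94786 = 97/47393 = 0.00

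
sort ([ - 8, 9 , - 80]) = [ - 80, - 8,9]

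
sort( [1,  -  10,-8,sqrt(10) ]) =[ - 10 , - 8, 1,sqrt( 10)]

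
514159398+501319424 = 1015478822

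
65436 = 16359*4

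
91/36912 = 91/36912 = 0.00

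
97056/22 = 4411+7/11=4411.64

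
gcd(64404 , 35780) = 7156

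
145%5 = 0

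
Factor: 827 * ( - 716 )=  - 592132 = - 2^2*179^1 * 827^1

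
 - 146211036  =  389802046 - 536013082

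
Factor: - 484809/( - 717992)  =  2^( - 3) * 3^1 * 11^( - 1)*13^1*31^1*41^( - 1) *199^( - 1)*401^1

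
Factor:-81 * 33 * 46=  - 2^1 * 3^5* 11^1*23^1 = - 122958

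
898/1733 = 898/1733 = 0.52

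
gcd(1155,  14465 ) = 55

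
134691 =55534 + 79157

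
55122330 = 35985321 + 19137009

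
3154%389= 42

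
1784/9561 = 1784/9561 = 0.19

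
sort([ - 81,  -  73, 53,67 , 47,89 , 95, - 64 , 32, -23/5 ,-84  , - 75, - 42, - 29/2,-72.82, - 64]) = [ - 84,-81, - 75 , - 73 ,  -  72.82, - 64,  -  64 ,-42,-29/2 ,  -  23/5, 32,47, 53, 67, 89 , 95]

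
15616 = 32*488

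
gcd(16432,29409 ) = 1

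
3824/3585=16/15   =  1.07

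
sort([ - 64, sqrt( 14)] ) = [ - 64  ,  sqrt(14 )] 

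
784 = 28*28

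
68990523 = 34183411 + 34807112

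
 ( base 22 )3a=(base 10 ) 76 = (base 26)2O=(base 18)44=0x4C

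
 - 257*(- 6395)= 1643515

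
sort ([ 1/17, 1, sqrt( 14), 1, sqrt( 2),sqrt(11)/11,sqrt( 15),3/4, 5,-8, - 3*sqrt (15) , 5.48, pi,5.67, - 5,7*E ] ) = [ - 3*sqrt( 15), -8, - 5,1/17, sqrt(11)/11, 3/4 , 1,1, sqrt (2), pi,  sqrt( 14),sqrt(15 ), 5, 5.48, 5.67,7*E]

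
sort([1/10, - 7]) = [ - 7,1/10] 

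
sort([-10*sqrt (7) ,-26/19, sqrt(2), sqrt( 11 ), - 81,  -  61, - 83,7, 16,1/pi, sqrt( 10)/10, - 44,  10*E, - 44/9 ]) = [ - 83, - 81, - 61 , - 44, - 10*sqrt( 7), - 44/9, - 26/19 , sqrt( 10)/10, 1/pi, sqrt(2),sqrt( 11 ) , 7,16,10 * E]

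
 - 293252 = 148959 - 442211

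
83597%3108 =2789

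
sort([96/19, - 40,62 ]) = [ - 40, 96/19, 62] 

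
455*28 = 12740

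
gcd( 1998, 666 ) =666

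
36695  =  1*36695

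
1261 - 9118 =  - 7857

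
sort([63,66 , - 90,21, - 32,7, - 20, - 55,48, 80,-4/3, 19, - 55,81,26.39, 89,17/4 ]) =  [-90, - 55, - 55, - 32, - 20,-4/3,17/4,  7,19,21,26.39,48,63, 66, 80,81,89]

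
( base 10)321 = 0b101000001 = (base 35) 96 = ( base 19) gh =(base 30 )AL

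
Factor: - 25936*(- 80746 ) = 2^5*47^1*859^1*1621^1= 2094228256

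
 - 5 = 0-5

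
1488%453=129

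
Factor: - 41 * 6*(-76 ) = 2^3*3^1*19^1*41^1 = 18696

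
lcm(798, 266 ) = 798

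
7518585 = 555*13547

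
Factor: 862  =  2^1*431^1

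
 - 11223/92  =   - 11223/92 =- 121.99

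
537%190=157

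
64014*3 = 192042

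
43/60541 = 43/60541= 0.00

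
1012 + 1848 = 2860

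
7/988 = 7/988 = 0.01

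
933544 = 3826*244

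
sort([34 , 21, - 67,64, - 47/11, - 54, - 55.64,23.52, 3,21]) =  [ - 67 , - 55.64, - 54, - 47/11, 3  ,  21 , 21, 23.52,34,64 ] 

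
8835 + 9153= 17988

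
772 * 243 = 187596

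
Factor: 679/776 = 7/8 =2^( - 3) * 7^1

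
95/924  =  95/924 = 0.10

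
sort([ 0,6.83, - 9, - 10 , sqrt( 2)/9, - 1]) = [ - 10,  -  9 , - 1,0,sqrt(2 ) /9,6.83] 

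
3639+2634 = 6273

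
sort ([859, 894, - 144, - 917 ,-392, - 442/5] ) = [ - 917, - 392, - 144,-442/5,859,  894] 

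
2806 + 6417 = 9223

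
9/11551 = 9/11551 = 0.00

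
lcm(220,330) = 660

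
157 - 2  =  155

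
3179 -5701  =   - 2522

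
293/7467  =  293/7467=0.04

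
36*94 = 3384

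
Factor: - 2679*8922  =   - 23902038 = -2^1*  3^2*19^1 * 47^1*1487^1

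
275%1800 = 275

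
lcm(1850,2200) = 81400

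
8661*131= 1134591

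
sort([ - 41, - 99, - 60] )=[  -  99, - 60, - 41] 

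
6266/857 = 7 + 267/857= 7.31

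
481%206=69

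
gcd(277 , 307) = 1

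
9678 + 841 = 10519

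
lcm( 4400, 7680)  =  422400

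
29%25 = 4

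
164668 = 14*11762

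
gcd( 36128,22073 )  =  1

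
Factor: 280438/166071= 998/591=2^1*3^( - 1) * 197^( - 1)*499^1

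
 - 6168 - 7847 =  - 14015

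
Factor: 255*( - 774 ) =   -  2^1*3^3 * 5^1 * 17^1*43^1 = - 197370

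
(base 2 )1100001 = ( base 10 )97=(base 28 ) 3D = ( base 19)52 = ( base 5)342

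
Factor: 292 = 2^2*73^1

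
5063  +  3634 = 8697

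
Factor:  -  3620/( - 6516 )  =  3^ ( - 2)*5^1 = 5/9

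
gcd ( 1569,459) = 3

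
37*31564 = 1167868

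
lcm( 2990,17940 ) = 17940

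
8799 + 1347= 10146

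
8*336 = 2688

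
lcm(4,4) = 4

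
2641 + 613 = 3254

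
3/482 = 3/482= 0.01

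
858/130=33/5 = 6.60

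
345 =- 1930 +2275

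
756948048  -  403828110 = 353119938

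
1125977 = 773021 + 352956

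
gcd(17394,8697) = 8697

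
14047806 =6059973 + 7987833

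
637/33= 637/33=19.30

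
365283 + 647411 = 1012694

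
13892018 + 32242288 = 46134306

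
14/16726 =7/8363 = 0.00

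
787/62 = 787/62  =  12.69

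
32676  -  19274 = 13402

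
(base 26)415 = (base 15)C25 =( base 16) aaf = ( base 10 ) 2735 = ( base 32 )2lf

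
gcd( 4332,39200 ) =4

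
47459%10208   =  6627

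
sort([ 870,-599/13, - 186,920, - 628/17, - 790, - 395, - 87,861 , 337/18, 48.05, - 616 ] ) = [ - 790,-616, - 395,-186, - 87, - 599/13, - 628/17,337/18,48.05, 861,870,  920]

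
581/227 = 2 + 127/227 = 2.56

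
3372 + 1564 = 4936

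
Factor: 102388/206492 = 179/361=19^ ( - 2 )*179^1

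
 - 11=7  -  18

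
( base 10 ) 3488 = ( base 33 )36n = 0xda0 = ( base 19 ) 9CB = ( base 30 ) 3q8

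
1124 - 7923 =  - 6799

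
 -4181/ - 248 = 4181/248  =  16.86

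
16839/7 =2405 + 4/7 = 2405.57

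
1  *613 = 613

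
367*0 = 0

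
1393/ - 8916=-1393/8916=- 0.16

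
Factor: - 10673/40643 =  - 13^1*97^( - 1)*419^ ( - 1)*821^1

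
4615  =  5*923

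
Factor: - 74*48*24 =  -85248 = - 2^8*3^2*37^1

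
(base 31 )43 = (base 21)61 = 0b1111111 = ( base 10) 127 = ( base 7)241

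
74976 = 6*12496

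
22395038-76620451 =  - 54225413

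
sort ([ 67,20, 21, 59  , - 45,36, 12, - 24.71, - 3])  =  [ -45, - 24.71, - 3,12, 20, 21,36, 59,67]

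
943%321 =301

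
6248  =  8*781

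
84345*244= 20580180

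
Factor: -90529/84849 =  - 3^( - 1 )*28283^ (  -  1 )*90529^1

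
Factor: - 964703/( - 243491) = 17^( - 1)*14323^(-1 )*964703^1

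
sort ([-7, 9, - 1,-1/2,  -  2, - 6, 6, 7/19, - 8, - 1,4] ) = [ - 8, - 7,  -  6, - 2, - 1 ,-1, - 1/2, 7/19, 4, 6, 9] 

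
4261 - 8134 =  - 3873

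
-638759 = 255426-894185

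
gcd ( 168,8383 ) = 1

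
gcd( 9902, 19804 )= 9902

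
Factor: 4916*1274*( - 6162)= - 2^4 *3^1*7^2 * 13^2*79^1 * 1229^1=-38592507408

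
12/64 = 3/16 = 0.19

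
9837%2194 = 1061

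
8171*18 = 147078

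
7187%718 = 7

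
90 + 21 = 111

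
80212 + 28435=108647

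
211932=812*261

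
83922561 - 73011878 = 10910683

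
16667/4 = 4166+3/4 = 4166.75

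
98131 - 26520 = 71611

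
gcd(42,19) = 1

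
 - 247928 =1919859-2167787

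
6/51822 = 1/8637 = 0.00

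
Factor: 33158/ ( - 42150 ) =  - 59/75 = -3^( - 1)*5^( - 2) * 59^1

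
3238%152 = 46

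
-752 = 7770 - 8522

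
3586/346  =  10 +63/173=10.36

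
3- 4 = -1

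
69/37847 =69/37847 =0.00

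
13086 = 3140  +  9946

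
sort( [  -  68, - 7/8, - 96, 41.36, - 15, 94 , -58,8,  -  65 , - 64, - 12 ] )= [  -  96,-68, - 65, - 64, - 58,  -  15, - 12, -7/8,8,41.36,94]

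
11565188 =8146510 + 3418678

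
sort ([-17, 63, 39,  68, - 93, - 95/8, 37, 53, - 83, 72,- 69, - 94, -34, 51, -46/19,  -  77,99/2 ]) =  [- 94 , - 93, - 83, - 77,  -  69,  -  34,  -  17, - 95/8, - 46/19, 37  ,  39,99/2, 51,53, 63, 68, 72]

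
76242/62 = 1229 + 22/31  =  1229.71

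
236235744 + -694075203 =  - 457839459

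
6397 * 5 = 31985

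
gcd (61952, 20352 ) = 128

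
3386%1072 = 170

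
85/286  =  85/286 = 0.30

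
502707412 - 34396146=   468311266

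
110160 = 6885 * 16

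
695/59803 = 695/59803 = 0.01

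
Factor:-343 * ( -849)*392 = 114153144 = 2^3*3^1*7^5 * 283^1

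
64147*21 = 1347087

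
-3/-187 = 3/187 = 0.02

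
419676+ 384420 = 804096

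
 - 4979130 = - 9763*510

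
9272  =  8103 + 1169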